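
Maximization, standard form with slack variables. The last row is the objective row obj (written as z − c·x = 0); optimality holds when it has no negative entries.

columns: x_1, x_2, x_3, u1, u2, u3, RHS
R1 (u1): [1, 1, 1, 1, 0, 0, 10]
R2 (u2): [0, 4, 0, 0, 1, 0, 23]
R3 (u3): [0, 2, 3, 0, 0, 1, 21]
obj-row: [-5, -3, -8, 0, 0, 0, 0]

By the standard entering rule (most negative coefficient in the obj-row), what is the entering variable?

Negative obj-row entries: x_1: -5, x_2: -3, x_3: -8.
The most negative is -8 in column x_3, so x_3 enters.

x_3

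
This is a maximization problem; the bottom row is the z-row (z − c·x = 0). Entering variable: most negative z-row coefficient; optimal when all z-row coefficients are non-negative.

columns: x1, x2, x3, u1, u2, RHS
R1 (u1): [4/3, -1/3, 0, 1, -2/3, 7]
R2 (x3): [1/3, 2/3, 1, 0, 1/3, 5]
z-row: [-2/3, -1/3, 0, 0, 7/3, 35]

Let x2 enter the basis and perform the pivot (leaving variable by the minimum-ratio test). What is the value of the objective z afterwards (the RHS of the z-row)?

Ratio test on column x2 — row 1: entry -1/3 ≤ 0; row 2: 5/(2/3) = 15/2. Minimum is 15/2 at row 2 (x3 leaves); pivot element 2/3.
Pivot on row 2; the z-row RHS becomes 35 − (-1/3)·(15/2) = 75/2.

75/2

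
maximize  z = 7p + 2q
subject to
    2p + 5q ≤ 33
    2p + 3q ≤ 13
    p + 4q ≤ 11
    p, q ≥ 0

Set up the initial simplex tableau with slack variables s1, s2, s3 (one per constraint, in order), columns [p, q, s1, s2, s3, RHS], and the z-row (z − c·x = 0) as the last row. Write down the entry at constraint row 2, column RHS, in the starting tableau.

The RHS of constraint 2 is b_2 = 13.

13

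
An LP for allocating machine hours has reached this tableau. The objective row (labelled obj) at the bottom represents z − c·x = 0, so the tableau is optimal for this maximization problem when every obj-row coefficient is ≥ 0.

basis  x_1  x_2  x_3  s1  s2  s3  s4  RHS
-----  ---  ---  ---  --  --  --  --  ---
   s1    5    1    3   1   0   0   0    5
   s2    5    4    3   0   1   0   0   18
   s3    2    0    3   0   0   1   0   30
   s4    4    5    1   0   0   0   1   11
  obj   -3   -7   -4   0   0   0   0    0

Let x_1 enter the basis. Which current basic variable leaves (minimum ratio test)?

Column x_1 entries and ratios — s1: 5/5 = 1; s2: 18/5 = 18/5; s3: 30/2 = 15; s4: 11/4 = 11/4.
Smallest ratio is 1 in the row of s1, so s1 leaves.

s1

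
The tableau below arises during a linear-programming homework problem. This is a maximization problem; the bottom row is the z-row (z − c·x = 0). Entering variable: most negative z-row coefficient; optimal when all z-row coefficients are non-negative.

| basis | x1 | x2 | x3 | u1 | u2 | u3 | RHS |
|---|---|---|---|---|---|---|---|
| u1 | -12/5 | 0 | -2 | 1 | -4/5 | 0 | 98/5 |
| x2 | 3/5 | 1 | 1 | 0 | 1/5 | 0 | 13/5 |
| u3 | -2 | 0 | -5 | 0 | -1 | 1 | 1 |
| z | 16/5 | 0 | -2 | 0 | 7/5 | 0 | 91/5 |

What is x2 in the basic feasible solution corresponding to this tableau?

x2 is basic (row 2); its value is the RHS of that row, 13/5.

13/5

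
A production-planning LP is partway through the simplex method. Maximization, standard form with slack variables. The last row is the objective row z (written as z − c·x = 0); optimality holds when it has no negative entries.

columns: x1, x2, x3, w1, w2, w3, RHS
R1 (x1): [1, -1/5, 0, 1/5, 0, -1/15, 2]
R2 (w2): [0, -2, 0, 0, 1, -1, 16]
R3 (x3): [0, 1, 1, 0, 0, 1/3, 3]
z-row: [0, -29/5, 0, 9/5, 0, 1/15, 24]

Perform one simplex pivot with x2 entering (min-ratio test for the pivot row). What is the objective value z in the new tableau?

207/5

Ratio test on column x2 — row 1: entry -1/5 ≤ 0; row 2: entry -2 ≤ 0; row 3: 3/1 = 3. Minimum is 3 at row 3 (x3 leaves); pivot element 1.
Pivot on row 3; the z-row RHS becomes 24 − (-29/5)·3 = 207/5.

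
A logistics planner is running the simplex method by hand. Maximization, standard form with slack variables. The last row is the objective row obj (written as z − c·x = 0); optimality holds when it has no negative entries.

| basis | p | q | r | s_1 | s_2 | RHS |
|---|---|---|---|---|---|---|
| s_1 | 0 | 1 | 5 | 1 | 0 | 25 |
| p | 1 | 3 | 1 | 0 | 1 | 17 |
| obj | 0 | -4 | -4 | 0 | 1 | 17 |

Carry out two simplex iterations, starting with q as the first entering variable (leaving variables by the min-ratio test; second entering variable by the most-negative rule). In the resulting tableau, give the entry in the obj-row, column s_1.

Ratio test on column q — row 1: 25/1 = 25; row 2: 17/3 = 17/3. Minimum is 17/3 at row 2 (p leaves); pivot element 3.
Divide row 2 by 3; eliminate column q from the other rows.
Second iteration: most negative obj-row entry is -8/3 in column r, so r enters.
Ratio test on column r — row 1: (58/3)/(14/3) = 29/7; row 2: (17/3)/(1/3) = 17. Minimum is 29/7 at row 1 (s_1 leaves); pivot element 14/3.
Divide row 1 by 14/3; eliminate column r from the other rows.
After both pivots, the entry at the obj-row, column s_1 is 4/7.

4/7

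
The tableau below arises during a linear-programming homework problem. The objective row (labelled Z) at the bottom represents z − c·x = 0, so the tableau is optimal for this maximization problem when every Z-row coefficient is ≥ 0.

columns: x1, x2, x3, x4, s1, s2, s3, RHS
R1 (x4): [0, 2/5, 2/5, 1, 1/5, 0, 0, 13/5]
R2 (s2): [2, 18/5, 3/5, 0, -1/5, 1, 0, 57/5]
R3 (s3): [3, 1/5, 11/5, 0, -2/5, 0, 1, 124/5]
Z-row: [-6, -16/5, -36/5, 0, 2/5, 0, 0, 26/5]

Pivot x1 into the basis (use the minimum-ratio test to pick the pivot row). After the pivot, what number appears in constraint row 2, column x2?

Ratio test on column x1 — row 1: entry 0 ≤ 0; row 2: (57/5)/2 = 57/10; row 3: (124/5)/3 = 124/15. Minimum is 57/10 at row 2 (s2 leaves); pivot element 2.
Divide row 2 by 2; eliminate column x1 from the other rows.
In the new row 2, the x2 entry is the old entry divided by the pivot: (18/5)/2 = 9/5.

9/5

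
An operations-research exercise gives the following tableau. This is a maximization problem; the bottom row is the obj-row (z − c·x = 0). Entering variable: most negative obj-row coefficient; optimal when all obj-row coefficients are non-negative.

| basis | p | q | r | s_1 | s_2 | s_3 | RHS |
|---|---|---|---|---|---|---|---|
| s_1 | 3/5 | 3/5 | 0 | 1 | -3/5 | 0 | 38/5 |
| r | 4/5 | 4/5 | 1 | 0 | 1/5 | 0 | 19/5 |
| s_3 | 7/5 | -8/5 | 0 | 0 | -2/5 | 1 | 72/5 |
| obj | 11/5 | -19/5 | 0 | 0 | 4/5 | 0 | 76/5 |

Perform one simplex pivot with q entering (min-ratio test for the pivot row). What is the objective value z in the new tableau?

Ratio test on column q — row 1: (38/5)/(3/5) = 38/3; row 2: (19/5)/(4/5) = 19/4; row 3: entry -8/5 ≤ 0. Minimum is 19/4 at row 2 (r leaves); pivot element 4/5.
Pivot on row 2; the obj-row RHS becomes 76/5 − (-19/5)·(19/4) = 133/4.

133/4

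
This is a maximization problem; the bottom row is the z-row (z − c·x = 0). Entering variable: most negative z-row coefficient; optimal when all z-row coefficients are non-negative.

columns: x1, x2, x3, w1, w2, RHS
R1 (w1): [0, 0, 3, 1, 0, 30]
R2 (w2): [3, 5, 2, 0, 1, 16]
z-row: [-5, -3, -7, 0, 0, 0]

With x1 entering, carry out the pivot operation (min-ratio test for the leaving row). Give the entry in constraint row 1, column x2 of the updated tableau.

0

Ratio test on column x1 — row 1: entry 0 ≤ 0; row 2: 16/3 = 16/3. Minimum is 16/3 at row 2 (w2 leaves); pivot element 3.
Divide row 2 by 3; eliminate column x1 from the other rows.
Row 1 update in column x2: 0 − 0·(5/3) = 0.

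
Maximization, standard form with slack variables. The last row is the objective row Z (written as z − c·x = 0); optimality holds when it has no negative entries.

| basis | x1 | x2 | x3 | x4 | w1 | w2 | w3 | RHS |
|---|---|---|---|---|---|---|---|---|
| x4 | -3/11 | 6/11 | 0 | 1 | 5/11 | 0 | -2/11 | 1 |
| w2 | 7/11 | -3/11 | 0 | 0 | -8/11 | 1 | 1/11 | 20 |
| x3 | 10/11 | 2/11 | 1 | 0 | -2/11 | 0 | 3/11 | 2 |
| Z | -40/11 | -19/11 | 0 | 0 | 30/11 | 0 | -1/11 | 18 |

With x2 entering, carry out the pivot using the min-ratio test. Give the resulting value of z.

127/6

Ratio test on column x2 — row 1: 1/(6/11) = 11/6; row 2: entry -3/11 ≤ 0; row 3: 2/(2/11) = 11. Minimum is 11/6 at row 1 (x4 leaves); pivot element 6/11.
Pivot on row 1; the Z-row RHS becomes 18 − (-19/11)·(11/6) = 127/6.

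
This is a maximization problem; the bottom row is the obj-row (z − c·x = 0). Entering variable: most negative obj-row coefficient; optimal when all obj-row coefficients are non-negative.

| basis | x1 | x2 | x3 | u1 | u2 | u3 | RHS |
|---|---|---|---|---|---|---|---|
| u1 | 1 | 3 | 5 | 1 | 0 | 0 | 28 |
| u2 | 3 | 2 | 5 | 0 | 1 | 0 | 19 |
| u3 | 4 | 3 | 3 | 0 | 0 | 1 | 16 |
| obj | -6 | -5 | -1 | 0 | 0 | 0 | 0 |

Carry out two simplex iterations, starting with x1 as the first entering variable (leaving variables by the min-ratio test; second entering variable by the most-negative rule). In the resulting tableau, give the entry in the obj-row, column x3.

Ratio test on column x1 — row 1: 28/1 = 28; row 2: 19/3 = 19/3; row 3: 16/4 = 4. Minimum is 4 at row 3 (u3 leaves); pivot element 4.
Divide row 3 by 4; eliminate column x1 from the other rows.
Second iteration: most negative obj-row entry is -1/2 in column x2, so x2 enters.
Ratio test on column x2 — row 1: 24/(9/4) = 32/3; row 2: entry -1/4 ≤ 0; row 3: 4/(3/4) = 16/3. Minimum is 16/3 at row 3 (x1 leaves); pivot element 3/4.
Divide row 3 by 3/4; eliminate column x2 from the other rows.
After both pivots, the entry at the obj-row, column x3 is 4.

4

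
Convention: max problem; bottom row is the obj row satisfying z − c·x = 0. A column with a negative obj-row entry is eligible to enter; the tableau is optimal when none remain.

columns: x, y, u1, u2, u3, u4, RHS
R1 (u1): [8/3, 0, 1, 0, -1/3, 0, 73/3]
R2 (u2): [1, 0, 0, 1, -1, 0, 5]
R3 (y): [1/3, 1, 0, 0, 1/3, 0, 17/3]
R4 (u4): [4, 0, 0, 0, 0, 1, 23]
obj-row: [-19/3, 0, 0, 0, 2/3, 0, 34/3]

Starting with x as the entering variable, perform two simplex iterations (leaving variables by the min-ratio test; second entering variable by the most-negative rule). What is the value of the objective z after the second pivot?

189/4

Ratio test on column x — row 1: (73/3)/(8/3) = 73/8; row 2: 5/1 = 5; row 3: (17/3)/(1/3) = 17; row 4: 23/4 = 23/4. Minimum is 5 at row 2 (u2 leaves); pivot element 1.
Pivot on row 2; the obj-row RHS becomes 34/3 − (-19/3)·5 = 43.
Next entering variable (most negative obj-row entry -17/3): u3.
Ratio test on column u3 — row 1: 11/(7/3) = 33/7; row 2: entry -1 ≤ 0; row 3: 4/(2/3) = 6; row 4: 3/4 = 3/4. Minimum is 3/4 at row 4 (u4 leaves); pivot element 4.
After the second pivot the obj-row RHS is 43 − (-17/3)·(3/4) = 189/4.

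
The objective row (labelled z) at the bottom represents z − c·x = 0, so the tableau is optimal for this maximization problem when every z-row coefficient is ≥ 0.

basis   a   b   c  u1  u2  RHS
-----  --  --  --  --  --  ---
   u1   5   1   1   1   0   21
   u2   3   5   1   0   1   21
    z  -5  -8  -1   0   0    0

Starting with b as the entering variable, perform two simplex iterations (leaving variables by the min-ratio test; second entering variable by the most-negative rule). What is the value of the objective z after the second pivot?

378/11

Ratio test on column b — row 1: 21/1 = 21; row 2: 21/5 = 21/5. Minimum is 21/5 at row 2 (u2 leaves); pivot element 5.
Pivot on row 2; the z-row RHS becomes 0 − (-8)·(21/5) = 168/5.
Next entering variable (most negative z-row entry -1/5): a.
Ratio test on column a — row 1: (84/5)/(22/5) = 42/11; row 2: (21/5)/(3/5) = 7. Minimum is 42/11 at row 1 (u1 leaves); pivot element 22/5.
After the second pivot the z-row RHS is 168/5 − (-1/5)·(42/11) = 378/11.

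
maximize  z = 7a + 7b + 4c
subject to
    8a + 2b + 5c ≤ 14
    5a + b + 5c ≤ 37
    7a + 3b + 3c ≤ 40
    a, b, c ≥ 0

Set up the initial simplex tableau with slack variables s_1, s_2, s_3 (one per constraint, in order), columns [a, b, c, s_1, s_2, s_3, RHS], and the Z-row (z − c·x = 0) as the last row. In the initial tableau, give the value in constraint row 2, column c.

5

Constraint 2 has coefficient 5 on c.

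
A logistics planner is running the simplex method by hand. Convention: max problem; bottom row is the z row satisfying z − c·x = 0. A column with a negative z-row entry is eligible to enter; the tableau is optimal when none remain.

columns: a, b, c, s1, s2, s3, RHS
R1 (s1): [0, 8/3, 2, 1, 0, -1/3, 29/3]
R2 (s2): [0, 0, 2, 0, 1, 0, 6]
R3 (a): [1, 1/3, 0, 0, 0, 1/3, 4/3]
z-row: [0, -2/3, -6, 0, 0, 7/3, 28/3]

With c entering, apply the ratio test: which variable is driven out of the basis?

s2

Column c entries and ratios — s1: (29/3)/2 = 29/6; s2: 6/2 = 3; a: 0 ≤ 0, skip.
Smallest ratio is 3 in the row of s2, so s2 leaves.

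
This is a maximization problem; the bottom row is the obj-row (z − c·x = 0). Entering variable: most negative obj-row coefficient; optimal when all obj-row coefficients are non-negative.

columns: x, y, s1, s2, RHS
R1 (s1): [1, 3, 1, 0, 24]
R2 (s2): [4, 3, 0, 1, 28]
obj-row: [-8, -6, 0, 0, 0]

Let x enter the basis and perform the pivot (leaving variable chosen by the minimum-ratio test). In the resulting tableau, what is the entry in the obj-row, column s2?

Ratio test on column x — row 1: 24/1 = 24; row 2: 28/4 = 7. Minimum is 7 at row 2 (s2 leaves); pivot element 4.
Divide row 2 by 4; eliminate column x from the other rows.
obj-row update in column s2: 0 − (-8)·(1/4) = 2.

2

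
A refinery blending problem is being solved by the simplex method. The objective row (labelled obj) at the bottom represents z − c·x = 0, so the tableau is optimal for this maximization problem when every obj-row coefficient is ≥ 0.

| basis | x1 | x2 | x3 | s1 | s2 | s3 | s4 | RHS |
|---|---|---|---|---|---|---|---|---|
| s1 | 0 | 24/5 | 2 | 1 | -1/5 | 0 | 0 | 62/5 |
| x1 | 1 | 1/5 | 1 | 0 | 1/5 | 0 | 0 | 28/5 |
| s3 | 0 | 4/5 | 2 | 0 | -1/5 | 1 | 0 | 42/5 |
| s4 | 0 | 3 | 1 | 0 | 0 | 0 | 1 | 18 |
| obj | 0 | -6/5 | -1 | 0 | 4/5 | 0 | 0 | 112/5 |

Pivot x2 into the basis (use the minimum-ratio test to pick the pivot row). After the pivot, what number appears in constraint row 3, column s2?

-1/6

Ratio test on column x2 — row 1: (62/5)/(24/5) = 31/12; row 2: (28/5)/(1/5) = 28; row 3: (42/5)/(4/5) = 21/2; row 4: 18/3 = 6. Minimum is 31/12 at row 1 (s1 leaves); pivot element 24/5.
Divide row 1 by 24/5; eliminate column x2 from the other rows.
Row 3 update in column s2: -1/5 − (4/5)·(-1/24) = -1/6.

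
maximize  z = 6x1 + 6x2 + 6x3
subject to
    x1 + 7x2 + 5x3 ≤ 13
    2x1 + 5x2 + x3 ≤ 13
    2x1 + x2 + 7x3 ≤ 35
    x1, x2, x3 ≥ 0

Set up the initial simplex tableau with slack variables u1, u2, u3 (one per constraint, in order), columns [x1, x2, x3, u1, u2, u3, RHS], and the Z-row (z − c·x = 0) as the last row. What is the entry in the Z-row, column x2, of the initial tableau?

-6

The Z-row carries the negated objective coefficients: the x2 entry is -6.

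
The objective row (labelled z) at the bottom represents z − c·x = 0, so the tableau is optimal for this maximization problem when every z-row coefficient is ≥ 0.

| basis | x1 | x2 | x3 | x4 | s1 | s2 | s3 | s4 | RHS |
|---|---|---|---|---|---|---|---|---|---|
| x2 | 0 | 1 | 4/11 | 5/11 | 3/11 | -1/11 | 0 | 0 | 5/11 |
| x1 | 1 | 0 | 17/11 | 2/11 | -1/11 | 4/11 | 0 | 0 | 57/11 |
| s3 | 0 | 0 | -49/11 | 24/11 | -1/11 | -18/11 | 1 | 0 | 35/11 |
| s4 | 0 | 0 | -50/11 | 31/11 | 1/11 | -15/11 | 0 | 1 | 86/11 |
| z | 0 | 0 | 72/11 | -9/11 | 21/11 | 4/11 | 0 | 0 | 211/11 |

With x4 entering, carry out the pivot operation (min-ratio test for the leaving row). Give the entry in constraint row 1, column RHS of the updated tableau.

1

Ratio test on column x4 — row 1: (5/11)/(5/11) = 1; row 2: (57/11)/(2/11) = 57/2; row 3: (35/11)/(24/11) = 35/24; row 4: (86/11)/(31/11) = 86/31. Minimum is 1 at row 1 (x2 leaves); pivot element 5/11.
Divide row 1 by 5/11; eliminate column x4 from the other rows.
In the new row 1, the RHS entry is the old entry divided by the pivot: (5/11)/(5/11) = 1.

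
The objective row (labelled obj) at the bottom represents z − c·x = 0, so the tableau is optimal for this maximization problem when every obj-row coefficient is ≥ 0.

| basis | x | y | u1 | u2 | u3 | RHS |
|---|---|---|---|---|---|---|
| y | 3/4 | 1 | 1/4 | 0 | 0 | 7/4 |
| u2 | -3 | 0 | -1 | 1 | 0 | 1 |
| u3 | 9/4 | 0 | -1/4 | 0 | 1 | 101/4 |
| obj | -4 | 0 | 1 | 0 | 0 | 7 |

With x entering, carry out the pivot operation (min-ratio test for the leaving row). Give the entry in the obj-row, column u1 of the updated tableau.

7/3

Ratio test on column x — row 1: (7/4)/(3/4) = 7/3; row 2: entry -3 ≤ 0; row 3: (101/4)/(9/4) = 101/9. Minimum is 7/3 at row 1 (y leaves); pivot element 3/4.
Divide row 1 by 3/4; eliminate column x from the other rows.
obj-row update in column u1: 1 − (-4)·(1/3) = 7/3.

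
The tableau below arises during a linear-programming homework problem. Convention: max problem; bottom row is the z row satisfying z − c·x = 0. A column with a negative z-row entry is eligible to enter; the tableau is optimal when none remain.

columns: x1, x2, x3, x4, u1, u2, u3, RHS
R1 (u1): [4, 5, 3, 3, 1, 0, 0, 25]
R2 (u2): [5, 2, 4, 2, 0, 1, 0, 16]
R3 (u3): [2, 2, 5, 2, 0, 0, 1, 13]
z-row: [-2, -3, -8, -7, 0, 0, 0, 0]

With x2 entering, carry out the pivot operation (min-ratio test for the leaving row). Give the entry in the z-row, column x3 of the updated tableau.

-31/5

Ratio test on column x2 — row 1: 25/5 = 5; row 2: 16/2 = 8; row 3: 13/2 = 13/2. Minimum is 5 at row 1 (u1 leaves); pivot element 5.
Divide row 1 by 5; eliminate column x2 from the other rows.
z-row update in column x3: -8 − (-3)·(3/5) = -31/5.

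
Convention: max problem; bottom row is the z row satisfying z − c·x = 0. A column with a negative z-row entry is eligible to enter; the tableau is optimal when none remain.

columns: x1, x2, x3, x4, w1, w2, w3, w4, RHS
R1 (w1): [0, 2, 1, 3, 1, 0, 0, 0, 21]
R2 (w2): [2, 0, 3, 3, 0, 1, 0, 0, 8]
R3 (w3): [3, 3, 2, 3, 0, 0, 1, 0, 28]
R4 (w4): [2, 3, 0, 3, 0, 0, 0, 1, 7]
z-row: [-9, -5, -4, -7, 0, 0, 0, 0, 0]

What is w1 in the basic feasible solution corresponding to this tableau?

21

w1 is basic (row 1); its value is the RHS of that row, 21.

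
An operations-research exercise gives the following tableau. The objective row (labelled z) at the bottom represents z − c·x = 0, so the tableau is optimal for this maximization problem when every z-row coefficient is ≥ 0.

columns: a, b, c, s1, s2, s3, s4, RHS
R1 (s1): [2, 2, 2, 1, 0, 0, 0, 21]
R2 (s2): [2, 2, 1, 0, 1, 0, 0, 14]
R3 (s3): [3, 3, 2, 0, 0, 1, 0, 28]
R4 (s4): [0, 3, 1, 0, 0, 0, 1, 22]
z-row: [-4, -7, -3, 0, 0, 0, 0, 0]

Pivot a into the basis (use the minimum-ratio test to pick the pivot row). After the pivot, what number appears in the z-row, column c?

Ratio test on column a — row 1: 21/2 = 21/2; row 2: 14/2 = 7; row 3: 28/3 = 28/3; row 4: entry 0 ≤ 0. Minimum is 7 at row 2 (s2 leaves); pivot element 2.
Divide row 2 by 2; eliminate column a from the other rows.
z-row update in column c: -3 − (-4)·(1/2) = -1.

-1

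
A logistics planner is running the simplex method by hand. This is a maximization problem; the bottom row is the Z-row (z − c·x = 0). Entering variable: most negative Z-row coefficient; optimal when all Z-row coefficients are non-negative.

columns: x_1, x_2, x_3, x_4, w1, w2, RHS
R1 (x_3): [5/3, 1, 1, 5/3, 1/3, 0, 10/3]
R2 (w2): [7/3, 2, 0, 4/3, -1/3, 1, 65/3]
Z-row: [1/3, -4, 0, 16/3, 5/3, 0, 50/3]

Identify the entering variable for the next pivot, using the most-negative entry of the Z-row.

Negative Z-row entries: x_2: -4.
The most negative is -4 in column x_2, so x_2 enters.

x_2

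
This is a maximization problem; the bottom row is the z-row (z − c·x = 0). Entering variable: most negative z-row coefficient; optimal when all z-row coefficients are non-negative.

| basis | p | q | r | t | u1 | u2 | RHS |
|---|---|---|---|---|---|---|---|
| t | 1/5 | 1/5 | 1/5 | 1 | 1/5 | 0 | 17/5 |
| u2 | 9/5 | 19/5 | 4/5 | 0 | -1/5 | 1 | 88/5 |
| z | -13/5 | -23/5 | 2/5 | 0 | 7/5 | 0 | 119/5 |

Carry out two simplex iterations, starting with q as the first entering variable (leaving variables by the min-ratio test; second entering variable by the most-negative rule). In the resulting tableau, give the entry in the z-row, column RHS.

Ratio test on column q — row 1: (17/5)/(1/5) = 17; row 2: (88/5)/(19/5) = 88/19. Minimum is 88/19 at row 2 (u2 leaves); pivot element 19/5.
Divide row 2 by 19/5; eliminate column q from the other rows.
Second iteration: most negative z-row entry is -8/19 in column p, so p enters.
Ratio test on column p — row 1: (47/19)/(2/19) = 47/2; row 2: (88/19)/(9/19) = 88/9. Minimum is 88/9 at row 2 (q leaves); pivot element 9/19.
Divide row 2 by 9/19; eliminate column p from the other rows.
After both pivots, the entry at the z-row, column RHS is 443/9.

443/9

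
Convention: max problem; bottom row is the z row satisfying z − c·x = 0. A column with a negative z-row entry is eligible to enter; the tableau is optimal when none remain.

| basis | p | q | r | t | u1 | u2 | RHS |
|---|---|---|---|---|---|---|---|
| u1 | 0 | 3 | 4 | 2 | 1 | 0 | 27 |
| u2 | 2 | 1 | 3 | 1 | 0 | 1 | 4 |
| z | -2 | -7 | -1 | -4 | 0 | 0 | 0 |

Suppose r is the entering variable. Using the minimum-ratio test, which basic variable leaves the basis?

u2

Column r entries and ratios — u1: 27/4 = 27/4; u2: 4/3 = 4/3.
Smallest ratio is 4/3 in the row of u2, so u2 leaves.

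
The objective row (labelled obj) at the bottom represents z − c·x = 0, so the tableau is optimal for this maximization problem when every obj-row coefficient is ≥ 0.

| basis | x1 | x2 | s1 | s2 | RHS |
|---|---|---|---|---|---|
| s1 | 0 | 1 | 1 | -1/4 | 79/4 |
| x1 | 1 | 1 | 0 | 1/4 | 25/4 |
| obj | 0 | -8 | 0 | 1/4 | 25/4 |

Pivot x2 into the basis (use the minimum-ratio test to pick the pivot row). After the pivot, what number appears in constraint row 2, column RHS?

Ratio test on column x2 — row 1: (79/4)/1 = 79/4; row 2: (25/4)/1 = 25/4. Minimum is 25/4 at row 2 (x1 leaves); pivot element 1.
Divide row 2 by 1; eliminate column x2 from the other rows.
In the new row 2, the RHS entry is the old entry divided by the pivot: (25/4)/1 = 25/4.

25/4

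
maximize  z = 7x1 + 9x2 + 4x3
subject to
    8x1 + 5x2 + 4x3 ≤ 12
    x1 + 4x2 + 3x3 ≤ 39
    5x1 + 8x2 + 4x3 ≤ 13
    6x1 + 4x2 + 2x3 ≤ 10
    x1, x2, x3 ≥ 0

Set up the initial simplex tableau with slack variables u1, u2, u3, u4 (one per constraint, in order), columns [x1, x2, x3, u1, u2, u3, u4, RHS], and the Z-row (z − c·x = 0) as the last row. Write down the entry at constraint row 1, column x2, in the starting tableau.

5

Constraint 1 has coefficient 5 on x2.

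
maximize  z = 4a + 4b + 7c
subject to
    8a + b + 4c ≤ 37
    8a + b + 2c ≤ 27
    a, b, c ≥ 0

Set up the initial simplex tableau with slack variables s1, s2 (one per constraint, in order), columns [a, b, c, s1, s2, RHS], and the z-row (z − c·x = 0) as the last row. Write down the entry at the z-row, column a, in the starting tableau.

The z-row carries the negated objective coefficients: the a entry is -4.

-4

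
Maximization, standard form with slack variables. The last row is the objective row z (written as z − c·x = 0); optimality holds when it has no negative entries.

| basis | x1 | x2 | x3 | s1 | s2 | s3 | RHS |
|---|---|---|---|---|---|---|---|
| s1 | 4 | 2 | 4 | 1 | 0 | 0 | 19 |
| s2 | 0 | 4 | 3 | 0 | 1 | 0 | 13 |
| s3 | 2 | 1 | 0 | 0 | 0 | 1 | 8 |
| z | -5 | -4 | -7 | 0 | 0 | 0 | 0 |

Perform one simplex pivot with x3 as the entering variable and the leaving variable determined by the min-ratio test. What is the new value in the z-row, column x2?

16/3

Ratio test on column x3 — row 1: 19/4 = 19/4; row 2: 13/3 = 13/3; row 3: entry 0 ≤ 0. Minimum is 13/3 at row 2 (s2 leaves); pivot element 3.
Divide row 2 by 3; eliminate column x3 from the other rows.
z-row update in column x2: -4 − (-7)·(4/3) = 16/3.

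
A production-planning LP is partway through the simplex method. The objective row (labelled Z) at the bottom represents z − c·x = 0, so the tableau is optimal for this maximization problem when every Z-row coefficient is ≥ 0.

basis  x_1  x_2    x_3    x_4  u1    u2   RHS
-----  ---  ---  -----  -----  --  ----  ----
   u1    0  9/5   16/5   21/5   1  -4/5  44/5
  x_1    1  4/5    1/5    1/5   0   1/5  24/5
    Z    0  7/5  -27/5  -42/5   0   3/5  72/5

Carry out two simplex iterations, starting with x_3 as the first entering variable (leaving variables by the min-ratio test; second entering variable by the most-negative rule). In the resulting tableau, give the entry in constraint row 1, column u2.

-4/21

Ratio test on column x_3 — row 1: (44/5)/(16/5) = 11/4; row 2: (24/5)/(1/5) = 24. Minimum is 11/4 at row 1 (u1 leaves); pivot element 16/5.
Divide row 1 by 16/5; eliminate column x_3 from the other rows.
Second iteration: most negative Z-row entry is -21/16 in column x_4, so x_4 enters.
Ratio test on column x_4 — row 1: (11/4)/(21/16) = 44/21; row 2: entry -1/16 ≤ 0. Minimum is 44/21 at row 1 (x_3 leaves); pivot element 21/16.
Divide row 1 by 21/16; eliminate column x_4 from the other rows.
After both pivots, the entry at constraint row 1, column u2 is -4/21.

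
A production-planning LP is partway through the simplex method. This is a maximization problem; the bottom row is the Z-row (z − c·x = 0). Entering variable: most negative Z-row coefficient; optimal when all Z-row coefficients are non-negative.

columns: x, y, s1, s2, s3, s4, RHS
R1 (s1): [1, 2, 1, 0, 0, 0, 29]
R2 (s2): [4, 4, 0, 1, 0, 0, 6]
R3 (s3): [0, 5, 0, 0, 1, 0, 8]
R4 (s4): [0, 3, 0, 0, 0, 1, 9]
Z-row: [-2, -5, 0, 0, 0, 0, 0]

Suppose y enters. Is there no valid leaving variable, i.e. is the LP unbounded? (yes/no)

no

Column y has positive entries in row(s) 1, 2, 3, 4, so the ratio test bounds it — not unbounded.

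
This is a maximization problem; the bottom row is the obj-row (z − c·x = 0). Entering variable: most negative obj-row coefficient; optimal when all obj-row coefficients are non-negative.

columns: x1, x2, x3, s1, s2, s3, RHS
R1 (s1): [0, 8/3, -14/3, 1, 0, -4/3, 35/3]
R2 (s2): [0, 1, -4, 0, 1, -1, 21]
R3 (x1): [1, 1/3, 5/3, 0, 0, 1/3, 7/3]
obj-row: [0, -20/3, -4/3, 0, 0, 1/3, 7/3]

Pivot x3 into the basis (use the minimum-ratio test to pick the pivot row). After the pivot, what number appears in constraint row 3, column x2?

1/5

Ratio test on column x3 — row 1: entry -14/3 ≤ 0; row 2: entry -4 ≤ 0; row 3: (7/3)/(5/3) = 7/5. Minimum is 7/5 at row 3 (x1 leaves); pivot element 5/3.
Divide row 3 by 5/3; eliminate column x3 from the other rows.
In the new row 3, the x2 entry is the old entry divided by the pivot: (1/3)/(5/3) = 1/5.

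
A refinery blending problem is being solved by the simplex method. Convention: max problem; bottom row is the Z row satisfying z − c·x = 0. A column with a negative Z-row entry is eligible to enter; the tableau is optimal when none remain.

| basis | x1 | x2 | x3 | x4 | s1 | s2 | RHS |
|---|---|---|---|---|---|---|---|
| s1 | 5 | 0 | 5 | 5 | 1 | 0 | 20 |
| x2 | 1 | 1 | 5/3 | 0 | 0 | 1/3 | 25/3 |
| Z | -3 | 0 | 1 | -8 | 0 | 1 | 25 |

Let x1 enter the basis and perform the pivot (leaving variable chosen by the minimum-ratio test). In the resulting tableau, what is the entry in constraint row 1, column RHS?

Ratio test on column x1 — row 1: 20/5 = 4; row 2: (25/3)/1 = 25/3. Minimum is 4 at row 1 (s1 leaves); pivot element 5.
Divide row 1 by 5; eliminate column x1 from the other rows.
In the new row 1, the RHS entry is the old entry divided by the pivot: 20/5 = 4.

4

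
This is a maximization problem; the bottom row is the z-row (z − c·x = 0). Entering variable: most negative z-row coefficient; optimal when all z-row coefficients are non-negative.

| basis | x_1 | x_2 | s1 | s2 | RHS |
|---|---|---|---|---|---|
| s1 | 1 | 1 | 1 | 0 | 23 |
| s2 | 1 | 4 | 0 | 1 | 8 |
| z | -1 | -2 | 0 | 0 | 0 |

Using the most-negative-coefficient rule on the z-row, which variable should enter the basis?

Negative z-row entries: x_1: -1, x_2: -2.
The most negative is -2 in column x_2, so x_2 enters.

x_2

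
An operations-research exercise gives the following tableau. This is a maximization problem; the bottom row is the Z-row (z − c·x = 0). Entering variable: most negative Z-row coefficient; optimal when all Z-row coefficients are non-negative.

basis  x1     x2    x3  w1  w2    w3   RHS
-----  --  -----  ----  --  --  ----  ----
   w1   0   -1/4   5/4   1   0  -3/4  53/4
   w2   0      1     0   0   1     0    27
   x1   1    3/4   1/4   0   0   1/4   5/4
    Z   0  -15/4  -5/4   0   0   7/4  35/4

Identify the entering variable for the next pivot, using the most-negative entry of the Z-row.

x2

Negative Z-row entries: x2: -15/4, x3: -5/4.
The most negative is -15/4 in column x2, so x2 enters.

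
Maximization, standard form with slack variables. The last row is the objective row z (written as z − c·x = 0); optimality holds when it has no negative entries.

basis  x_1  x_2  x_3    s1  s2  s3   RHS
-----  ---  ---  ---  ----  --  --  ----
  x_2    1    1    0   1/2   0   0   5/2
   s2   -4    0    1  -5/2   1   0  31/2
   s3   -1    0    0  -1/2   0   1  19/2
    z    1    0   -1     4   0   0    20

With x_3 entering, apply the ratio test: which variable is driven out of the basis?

Column x_3 entries and ratios — x_2: 0 ≤ 0, skip; s2: (31/2)/1 = 31/2; s3: 0 ≤ 0, skip.
Smallest ratio is 31/2 in the row of s2, so s2 leaves.

s2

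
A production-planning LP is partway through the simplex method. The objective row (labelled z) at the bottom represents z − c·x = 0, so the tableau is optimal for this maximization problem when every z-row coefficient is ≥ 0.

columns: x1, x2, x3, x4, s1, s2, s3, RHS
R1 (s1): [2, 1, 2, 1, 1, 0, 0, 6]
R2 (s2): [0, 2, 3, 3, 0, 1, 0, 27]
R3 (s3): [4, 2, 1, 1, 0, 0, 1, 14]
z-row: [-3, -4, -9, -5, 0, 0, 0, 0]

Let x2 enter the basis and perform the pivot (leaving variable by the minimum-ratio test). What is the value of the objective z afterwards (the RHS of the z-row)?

Ratio test on column x2 — row 1: 6/1 = 6; row 2: 27/2 = 27/2; row 3: 14/2 = 7. Minimum is 6 at row 1 (s1 leaves); pivot element 1.
Pivot on row 1; the z-row RHS becomes 0 − (-4)·6 = 24.

24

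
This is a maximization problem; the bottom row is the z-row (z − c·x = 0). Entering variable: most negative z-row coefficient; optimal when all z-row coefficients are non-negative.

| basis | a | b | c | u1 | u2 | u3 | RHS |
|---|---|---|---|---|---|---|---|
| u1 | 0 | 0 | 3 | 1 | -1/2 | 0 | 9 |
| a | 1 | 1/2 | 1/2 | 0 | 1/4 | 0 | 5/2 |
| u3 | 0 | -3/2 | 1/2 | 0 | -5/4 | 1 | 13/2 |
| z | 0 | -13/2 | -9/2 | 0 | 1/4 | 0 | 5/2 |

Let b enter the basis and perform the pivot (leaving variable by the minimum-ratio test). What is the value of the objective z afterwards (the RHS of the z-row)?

Ratio test on column b — row 1: entry 0 ≤ 0; row 2: (5/2)/(1/2) = 5; row 3: entry -3/2 ≤ 0. Minimum is 5 at row 2 (a leaves); pivot element 1/2.
Pivot on row 2; the z-row RHS becomes 5/2 − (-13/2)·5 = 35.

35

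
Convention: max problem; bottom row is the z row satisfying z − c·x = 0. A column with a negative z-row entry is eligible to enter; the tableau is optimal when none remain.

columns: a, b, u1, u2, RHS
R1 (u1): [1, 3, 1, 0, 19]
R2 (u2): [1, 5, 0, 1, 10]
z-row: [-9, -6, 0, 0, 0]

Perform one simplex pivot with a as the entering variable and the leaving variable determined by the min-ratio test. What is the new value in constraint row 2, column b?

Ratio test on column a — row 1: 19/1 = 19; row 2: 10/1 = 10. Minimum is 10 at row 2 (u2 leaves); pivot element 1.
Divide row 2 by 1; eliminate column a from the other rows.
In the new row 2, the b entry is the old entry divided by the pivot: 5/1 = 5.

5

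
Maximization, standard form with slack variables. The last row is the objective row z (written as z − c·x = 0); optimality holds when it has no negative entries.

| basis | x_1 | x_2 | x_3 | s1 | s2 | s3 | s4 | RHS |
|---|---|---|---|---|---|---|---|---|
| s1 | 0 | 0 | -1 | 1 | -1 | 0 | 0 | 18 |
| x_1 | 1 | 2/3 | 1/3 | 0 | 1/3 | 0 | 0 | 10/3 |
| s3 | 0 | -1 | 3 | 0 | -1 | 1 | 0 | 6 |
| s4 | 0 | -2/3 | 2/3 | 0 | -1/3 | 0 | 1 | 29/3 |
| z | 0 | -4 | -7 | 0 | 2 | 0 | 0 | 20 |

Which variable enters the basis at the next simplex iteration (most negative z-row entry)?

x_3

Negative z-row entries: x_2: -4, x_3: -7.
The most negative is -7 in column x_3, so x_3 enters.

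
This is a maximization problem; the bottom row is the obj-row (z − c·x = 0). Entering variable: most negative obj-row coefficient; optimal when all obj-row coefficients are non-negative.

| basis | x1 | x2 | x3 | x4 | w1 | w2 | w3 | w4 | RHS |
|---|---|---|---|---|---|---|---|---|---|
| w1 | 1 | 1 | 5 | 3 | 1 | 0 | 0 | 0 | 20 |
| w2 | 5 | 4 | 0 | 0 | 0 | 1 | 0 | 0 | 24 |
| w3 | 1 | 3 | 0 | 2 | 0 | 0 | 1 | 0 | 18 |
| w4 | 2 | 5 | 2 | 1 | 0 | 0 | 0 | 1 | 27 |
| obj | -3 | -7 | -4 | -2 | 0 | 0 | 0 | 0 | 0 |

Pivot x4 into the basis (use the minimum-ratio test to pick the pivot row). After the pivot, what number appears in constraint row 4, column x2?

14/3

Ratio test on column x4 — row 1: 20/3 = 20/3; row 2: entry 0 ≤ 0; row 3: 18/2 = 9; row 4: 27/1 = 27. Minimum is 20/3 at row 1 (w1 leaves); pivot element 3.
Divide row 1 by 3; eliminate column x4 from the other rows.
Row 4 update in column x2: 5 − 1·(1/3) = 14/3.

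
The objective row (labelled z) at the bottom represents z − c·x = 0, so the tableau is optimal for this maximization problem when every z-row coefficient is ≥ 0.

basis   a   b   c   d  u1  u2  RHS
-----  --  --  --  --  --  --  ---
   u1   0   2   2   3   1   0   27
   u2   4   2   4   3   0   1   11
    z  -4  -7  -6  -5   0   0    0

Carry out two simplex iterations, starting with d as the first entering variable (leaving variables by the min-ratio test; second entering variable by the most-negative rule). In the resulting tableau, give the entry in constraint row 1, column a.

-4

Ratio test on column d — row 1: 27/3 = 9; row 2: 11/3 = 11/3. Minimum is 11/3 at row 2 (u2 leaves); pivot element 3.
Divide row 2 by 3; eliminate column d from the other rows.
Second iteration: most negative z-row entry is -11/3 in column b, so b enters.
Ratio test on column b — row 1: entry 0 ≤ 0; row 2: (11/3)/(2/3) = 11/2. Minimum is 11/2 at row 2 (d leaves); pivot element 2/3.
Divide row 2 by 2/3; eliminate column b from the other rows.
After both pivots, the entry at constraint row 1, column a is -4.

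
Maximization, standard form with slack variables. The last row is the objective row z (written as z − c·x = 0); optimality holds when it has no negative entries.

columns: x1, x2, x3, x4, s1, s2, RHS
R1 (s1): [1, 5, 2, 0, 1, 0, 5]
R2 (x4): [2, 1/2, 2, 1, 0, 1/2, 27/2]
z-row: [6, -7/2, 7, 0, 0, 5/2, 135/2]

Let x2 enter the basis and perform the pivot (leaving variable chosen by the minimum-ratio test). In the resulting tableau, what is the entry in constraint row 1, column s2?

0

Ratio test on column x2 — row 1: 5/5 = 1; row 2: (27/2)/(1/2) = 27. Minimum is 1 at row 1 (s1 leaves); pivot element 5.
Divide row 1 by 5; eliminate column x2 from the other rows.
In the new row 1, the s2 entry is the old entry divided by the pivot: 0/5 = 0.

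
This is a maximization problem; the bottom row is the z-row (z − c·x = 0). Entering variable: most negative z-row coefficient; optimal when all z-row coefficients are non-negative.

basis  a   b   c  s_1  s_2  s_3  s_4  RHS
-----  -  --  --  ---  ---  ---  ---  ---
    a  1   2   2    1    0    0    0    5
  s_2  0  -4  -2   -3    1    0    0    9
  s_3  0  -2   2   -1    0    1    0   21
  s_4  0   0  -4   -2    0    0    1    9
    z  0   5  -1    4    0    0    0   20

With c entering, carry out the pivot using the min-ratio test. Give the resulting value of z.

45/2

Ratio test on column c — row 1: 5/2 = 5/2; row 2: entry -2 ≤ 0; row 3: 21/2 = 21/2; row 4: entry -4 ≤ 0. Minimum is 5/2 at row 1 (a leaves); pivot element 2.
Pivot on row 1; the z-row RHS becomes 20 − (-1)·(5/2) = 45/2.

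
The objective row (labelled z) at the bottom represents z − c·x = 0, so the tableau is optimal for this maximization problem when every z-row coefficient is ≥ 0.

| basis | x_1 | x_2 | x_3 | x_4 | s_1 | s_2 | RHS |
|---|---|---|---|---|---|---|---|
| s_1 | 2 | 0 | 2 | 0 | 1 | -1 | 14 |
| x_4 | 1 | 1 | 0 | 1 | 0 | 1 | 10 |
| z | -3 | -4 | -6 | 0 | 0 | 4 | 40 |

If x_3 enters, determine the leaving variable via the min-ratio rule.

s_1

Column x_3 entries and ratios — s_1: 14/2 = 7; x_4: 0 ≤ 0, skip.
Smallest ratio is 7 in the row of s_1, so s_1 leaves.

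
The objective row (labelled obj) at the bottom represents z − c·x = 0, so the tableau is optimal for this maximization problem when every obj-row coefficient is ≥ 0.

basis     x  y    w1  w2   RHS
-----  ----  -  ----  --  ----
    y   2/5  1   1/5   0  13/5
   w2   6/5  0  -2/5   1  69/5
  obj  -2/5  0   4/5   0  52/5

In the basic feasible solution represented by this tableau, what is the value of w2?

69/5

w2 is basic (row 2); its value is the RHS of that row, 69/5.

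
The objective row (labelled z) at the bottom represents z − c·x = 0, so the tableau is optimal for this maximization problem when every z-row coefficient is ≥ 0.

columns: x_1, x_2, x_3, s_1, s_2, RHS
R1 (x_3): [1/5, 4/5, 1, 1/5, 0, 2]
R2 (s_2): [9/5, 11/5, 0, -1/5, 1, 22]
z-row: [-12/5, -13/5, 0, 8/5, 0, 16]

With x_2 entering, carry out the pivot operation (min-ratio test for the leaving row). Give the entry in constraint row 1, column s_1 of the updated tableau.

1/4

Ratio test on column x_2 — row 1: 2/(4/5) = 5/2; row 2: 22/(11/5) = 10. Minimum is 5/2 at row 1 (x_3 leaves); pivot element 4/5.
Divide row 1 by 4/5; eliminate column x_2 from the other rows.
In the new row 1, the s_1 entry is the old entry divided by the pivot: (1/5)/(4/5) = 1/4.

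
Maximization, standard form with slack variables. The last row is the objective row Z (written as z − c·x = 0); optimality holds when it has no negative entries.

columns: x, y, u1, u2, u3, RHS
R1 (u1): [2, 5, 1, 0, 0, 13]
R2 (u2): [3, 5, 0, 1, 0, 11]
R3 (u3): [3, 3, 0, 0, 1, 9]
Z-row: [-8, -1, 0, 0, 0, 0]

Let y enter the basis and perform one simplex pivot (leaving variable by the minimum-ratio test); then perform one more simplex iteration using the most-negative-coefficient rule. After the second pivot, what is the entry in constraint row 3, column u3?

Ratio test on column y — row 1: 13/5 = 13/5; row 2: 11/5 = 11/5; row 3: 9/3 = 3. Minimum is 11/5 at row 2 (u2 leaves); pivot element 5.
Divide row 2 by 5; eliminate column y from the other rows.
Second iteration: most negative Z-row entry is -37/5 in column x, so x enters.
Ratio test on column x — row 1: entry -1 ≤ 0; row 2: (11/5)/(3/5) = 11/3; row 3: (12/5)/(6/5) = 2. Minimum is 2 at row 3 (u3 leaves); pivot element 6/5.
Divide row 3 by 6/5; eliminate column x from the other rows.
After both pivots, the entry at constraint row 3, column u3 is 5/6.

5/6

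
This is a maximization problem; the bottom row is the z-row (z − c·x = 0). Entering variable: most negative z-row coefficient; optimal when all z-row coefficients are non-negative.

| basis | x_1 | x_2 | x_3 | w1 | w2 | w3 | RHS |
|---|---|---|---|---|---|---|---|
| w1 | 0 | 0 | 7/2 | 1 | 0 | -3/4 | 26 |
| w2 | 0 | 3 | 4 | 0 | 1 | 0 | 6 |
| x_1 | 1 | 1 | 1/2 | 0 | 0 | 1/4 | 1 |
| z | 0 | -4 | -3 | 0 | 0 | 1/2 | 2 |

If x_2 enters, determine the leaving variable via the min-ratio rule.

Column x_2 entries and ratios — w1: 0 ≤ 0, skip; w2: 6/3 = 2; x_1: 1/1 = 1.
Smallest ratio is 1 in the row of x_1, so x_1 leaves.

x_1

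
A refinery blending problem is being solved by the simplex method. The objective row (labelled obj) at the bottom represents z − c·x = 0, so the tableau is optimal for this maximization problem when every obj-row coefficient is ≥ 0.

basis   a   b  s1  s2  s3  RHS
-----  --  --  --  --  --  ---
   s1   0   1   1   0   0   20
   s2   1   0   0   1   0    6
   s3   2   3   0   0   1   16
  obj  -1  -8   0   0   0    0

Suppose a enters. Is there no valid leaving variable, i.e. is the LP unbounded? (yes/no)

no

Column a has positive entries in row(s) 2, 3, so the ratio test bounds it — not unbounded.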